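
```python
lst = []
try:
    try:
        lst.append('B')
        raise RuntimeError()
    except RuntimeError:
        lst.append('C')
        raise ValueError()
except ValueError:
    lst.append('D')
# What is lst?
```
['B', 'C', 'D']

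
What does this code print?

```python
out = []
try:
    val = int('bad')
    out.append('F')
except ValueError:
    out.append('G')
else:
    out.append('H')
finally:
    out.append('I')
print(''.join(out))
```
GI

Exception: except runs, else skipped, finally runs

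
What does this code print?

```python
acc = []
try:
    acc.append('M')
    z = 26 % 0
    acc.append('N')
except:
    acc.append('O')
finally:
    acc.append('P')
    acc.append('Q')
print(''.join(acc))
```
MOPQ

Code before exception runs, then except, then all of finally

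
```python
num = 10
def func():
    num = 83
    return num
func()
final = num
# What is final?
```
10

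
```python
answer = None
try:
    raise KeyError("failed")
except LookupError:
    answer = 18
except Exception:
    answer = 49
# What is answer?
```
18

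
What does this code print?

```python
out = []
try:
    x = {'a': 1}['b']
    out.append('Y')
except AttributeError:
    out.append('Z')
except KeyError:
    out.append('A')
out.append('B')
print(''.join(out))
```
AB

KeyError is caught by its specific handler, not AttributeError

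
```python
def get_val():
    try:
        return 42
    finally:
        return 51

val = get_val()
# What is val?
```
51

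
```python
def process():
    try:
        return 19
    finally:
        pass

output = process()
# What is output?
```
19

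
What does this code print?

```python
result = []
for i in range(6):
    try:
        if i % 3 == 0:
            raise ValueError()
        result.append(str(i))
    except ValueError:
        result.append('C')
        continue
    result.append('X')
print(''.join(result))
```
C1X2XC4X5X

continue in except skips rest of loop body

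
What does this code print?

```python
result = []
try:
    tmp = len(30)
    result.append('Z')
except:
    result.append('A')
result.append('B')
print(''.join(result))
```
AB

Exception raised in try, caught by bare except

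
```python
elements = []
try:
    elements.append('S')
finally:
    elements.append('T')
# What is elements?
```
['S', 'T']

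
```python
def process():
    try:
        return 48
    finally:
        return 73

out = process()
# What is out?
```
73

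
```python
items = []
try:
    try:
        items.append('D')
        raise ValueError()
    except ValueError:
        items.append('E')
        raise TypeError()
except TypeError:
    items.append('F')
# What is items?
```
['D', 'E', 'F']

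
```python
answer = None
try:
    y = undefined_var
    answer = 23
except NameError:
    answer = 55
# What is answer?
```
55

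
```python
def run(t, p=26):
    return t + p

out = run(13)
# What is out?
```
39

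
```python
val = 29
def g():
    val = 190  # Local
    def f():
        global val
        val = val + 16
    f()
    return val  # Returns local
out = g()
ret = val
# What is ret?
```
45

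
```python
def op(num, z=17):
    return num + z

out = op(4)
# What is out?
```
21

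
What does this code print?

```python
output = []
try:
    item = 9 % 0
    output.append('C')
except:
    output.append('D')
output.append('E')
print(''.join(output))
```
DE

Exception raised in try, caught by bare except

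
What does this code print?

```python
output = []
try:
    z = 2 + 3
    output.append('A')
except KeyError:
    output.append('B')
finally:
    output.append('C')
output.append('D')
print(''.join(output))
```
ACD

finally runs after normal execution too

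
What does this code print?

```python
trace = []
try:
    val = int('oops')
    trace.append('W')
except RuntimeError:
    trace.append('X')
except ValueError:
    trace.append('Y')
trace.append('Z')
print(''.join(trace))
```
YZ

ValueError is caught by its specific handler, not RuntimeError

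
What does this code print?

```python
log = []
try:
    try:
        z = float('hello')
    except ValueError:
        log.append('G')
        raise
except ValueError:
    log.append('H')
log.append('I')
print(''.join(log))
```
GHI

raise without argument re-raises current exception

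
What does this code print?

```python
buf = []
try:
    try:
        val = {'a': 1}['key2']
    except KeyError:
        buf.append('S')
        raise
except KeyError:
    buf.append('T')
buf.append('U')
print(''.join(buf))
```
STU

raise without argument re-raises current exception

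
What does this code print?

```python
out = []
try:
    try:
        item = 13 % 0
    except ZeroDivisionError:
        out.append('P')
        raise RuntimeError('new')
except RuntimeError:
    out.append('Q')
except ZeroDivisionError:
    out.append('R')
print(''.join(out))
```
PQ

New RuntimeError raised, caught by outer RuntimeError handler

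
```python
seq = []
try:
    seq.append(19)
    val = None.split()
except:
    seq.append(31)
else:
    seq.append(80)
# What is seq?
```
[19, 31]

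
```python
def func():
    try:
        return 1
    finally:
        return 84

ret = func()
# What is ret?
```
84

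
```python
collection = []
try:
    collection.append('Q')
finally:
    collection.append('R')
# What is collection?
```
['Q', 'R']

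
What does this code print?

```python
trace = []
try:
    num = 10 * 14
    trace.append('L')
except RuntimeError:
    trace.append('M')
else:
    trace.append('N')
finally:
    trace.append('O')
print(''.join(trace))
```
LNO

else runs before finally when no exception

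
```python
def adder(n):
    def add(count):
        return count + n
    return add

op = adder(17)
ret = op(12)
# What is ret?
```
29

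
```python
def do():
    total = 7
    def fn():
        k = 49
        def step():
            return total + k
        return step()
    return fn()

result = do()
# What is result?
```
56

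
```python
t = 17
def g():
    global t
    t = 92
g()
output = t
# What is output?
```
92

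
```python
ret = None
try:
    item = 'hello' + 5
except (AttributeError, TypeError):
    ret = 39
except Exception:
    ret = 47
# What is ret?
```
39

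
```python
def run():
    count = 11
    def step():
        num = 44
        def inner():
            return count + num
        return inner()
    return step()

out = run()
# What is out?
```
55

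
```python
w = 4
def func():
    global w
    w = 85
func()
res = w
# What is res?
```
85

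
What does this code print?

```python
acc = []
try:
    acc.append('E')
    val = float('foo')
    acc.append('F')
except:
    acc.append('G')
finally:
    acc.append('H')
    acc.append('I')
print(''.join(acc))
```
EGHI

Code before exception runs, then except, then all of finally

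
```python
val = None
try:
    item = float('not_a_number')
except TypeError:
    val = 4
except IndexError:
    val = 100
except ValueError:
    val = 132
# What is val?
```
132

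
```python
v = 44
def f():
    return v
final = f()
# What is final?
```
44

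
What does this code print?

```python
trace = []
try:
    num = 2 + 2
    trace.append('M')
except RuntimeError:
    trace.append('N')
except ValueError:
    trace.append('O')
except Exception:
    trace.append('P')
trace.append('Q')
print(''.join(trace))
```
MQ

No exception, try block completes normally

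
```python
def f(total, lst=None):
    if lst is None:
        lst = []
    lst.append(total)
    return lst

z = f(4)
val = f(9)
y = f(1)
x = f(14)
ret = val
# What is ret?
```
[9]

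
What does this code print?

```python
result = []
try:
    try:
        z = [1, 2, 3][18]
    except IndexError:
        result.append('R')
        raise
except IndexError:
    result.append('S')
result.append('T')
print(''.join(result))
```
RST

raise without argument re-raises current exception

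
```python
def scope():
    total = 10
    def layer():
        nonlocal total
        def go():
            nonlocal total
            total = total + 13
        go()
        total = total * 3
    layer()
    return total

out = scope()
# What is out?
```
69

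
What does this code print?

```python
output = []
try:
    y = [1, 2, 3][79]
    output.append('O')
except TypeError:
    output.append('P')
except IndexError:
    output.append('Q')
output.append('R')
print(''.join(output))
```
QR

IndexError is caught by its specific handler, not TypeError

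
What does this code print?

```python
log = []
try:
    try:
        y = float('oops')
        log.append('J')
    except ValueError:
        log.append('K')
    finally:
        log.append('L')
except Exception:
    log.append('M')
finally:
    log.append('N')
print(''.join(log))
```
KLN

Both finally blocks run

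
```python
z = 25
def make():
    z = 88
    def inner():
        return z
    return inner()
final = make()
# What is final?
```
88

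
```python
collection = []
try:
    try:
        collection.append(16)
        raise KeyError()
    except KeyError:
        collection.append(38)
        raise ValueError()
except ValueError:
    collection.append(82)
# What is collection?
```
[16, 38, 82]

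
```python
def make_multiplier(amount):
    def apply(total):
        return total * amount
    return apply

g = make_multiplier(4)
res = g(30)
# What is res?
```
120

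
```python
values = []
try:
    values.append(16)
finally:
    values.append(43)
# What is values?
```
[16, 43]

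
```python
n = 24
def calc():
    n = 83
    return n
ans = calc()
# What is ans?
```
83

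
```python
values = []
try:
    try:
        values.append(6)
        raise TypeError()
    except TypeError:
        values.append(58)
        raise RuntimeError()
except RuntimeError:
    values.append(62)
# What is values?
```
[6, 58, 62]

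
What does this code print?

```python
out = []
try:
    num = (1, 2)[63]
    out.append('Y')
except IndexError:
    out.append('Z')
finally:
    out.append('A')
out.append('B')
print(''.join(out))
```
ZAB

finally always runs, even after exception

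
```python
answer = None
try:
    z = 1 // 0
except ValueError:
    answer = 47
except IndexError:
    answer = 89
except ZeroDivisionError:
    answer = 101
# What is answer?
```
101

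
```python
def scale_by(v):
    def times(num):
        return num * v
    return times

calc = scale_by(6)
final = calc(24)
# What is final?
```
144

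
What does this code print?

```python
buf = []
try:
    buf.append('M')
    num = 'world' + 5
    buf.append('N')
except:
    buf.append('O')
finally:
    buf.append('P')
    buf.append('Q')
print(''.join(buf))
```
MOPQ

Code before exception runs, then except, then all of finally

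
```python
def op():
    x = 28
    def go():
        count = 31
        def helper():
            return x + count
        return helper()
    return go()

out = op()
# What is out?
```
59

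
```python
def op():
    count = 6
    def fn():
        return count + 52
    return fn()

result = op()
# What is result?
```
58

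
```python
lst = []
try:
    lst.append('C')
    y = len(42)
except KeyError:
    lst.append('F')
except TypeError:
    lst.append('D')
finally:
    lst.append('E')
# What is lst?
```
['C', 'D', 'E']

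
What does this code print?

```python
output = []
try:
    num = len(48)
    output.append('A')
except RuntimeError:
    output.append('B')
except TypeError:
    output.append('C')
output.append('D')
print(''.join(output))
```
CD

TypeError is caught by its specific handler, not RuntimeError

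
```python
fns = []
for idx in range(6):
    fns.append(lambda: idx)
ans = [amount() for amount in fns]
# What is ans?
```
[5, 5, 5, 5, 5, 5]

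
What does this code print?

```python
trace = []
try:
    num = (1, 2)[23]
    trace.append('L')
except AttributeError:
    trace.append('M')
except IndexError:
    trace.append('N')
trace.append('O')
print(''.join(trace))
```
NO

IndexError is caught by its specific handler, not AttributeError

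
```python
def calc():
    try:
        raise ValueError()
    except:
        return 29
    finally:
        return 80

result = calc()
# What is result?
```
80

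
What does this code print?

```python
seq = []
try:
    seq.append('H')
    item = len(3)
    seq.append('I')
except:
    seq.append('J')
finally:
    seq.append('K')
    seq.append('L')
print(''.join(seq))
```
HJKL

Code before exception runs, then except, then all of finally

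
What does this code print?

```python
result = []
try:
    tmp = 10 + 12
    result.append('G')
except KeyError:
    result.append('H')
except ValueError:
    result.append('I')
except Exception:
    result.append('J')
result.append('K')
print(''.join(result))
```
GK

No exception, try block completes normally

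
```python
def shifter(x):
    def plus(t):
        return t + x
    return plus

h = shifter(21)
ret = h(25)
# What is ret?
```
46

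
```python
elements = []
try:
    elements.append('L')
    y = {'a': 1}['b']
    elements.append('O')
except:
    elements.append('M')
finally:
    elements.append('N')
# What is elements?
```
['L', 'M', 'N']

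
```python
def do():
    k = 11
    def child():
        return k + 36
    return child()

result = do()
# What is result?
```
47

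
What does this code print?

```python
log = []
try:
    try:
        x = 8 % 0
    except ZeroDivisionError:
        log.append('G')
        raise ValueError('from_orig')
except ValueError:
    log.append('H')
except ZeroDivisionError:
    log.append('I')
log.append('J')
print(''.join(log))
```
GHJ

ValueError raised and caught, original ZeroDivisionError not re-raised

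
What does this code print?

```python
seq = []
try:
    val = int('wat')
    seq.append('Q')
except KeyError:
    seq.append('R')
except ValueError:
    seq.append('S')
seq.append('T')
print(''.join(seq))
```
ST

ValueError is caught by its specific handler, not KeyError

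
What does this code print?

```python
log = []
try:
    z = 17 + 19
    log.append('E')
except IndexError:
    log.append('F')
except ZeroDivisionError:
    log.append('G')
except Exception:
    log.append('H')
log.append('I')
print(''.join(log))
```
EI

No exception, try block completes normally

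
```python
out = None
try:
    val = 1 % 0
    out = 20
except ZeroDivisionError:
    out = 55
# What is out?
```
55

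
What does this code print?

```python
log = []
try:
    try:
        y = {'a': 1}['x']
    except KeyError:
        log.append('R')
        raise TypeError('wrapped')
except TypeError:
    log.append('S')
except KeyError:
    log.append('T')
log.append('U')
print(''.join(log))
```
RSU

TypeError raised and caught, original KeyError not re-raised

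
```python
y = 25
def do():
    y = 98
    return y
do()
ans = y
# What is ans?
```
25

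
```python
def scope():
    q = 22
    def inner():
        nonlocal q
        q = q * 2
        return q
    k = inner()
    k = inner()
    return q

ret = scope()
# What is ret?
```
88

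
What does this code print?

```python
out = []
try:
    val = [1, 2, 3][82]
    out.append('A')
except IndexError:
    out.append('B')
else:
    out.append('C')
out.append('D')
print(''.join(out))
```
BD

else block skipped when exception is caught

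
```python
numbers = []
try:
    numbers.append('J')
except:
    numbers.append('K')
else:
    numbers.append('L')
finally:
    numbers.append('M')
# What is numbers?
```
['J', 'L', 'M']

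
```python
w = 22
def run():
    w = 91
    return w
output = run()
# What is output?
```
91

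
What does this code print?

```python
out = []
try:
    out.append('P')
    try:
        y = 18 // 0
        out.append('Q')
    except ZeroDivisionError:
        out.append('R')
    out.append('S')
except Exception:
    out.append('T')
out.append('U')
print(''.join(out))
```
PRSU

Inner exception caught by inner handler, outer continues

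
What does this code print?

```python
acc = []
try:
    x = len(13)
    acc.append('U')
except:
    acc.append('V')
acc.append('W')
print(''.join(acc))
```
VW

Exception raised in try, caught by bare except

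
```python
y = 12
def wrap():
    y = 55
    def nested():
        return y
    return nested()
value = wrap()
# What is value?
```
55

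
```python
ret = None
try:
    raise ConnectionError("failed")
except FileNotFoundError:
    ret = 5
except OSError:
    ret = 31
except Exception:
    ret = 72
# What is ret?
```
31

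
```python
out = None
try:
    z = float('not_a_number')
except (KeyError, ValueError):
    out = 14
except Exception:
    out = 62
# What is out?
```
14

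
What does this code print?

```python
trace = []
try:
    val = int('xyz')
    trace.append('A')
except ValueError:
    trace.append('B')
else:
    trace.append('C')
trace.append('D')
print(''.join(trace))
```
BD

else block skipped when exception is caught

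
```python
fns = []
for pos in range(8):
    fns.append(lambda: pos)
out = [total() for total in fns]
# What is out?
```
[7, 7, 7, 7, 7, 7, 7, 7]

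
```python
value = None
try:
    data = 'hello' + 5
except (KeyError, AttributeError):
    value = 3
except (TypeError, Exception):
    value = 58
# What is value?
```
58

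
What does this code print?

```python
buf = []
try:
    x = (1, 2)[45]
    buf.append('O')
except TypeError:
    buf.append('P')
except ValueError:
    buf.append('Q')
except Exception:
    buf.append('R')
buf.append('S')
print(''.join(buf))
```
RS

IndexError not specifically caught, falls to Exception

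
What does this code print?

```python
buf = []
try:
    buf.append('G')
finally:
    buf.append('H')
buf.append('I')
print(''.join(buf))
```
GHI

try/finally without except, no exception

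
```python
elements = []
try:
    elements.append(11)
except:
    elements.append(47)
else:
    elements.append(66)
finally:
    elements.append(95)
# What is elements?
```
[11, 66, 95]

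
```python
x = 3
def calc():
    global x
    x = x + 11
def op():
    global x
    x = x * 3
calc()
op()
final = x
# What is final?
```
42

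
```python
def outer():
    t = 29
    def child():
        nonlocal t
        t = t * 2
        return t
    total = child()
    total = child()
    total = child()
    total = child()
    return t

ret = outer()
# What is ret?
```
464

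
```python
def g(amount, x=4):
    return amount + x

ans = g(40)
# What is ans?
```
44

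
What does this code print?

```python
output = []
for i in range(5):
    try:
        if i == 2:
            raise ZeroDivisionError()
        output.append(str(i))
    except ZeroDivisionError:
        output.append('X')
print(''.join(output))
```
01X34

Exception on i=2 caught, loop continues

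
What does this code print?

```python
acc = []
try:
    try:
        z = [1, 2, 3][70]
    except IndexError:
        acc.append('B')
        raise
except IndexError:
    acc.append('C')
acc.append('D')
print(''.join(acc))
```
BCD

raise without argument re-raises current exception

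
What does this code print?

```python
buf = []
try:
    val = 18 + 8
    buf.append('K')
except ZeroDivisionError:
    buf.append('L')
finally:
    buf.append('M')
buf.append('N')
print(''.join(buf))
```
KMN

finally runs after normal execution too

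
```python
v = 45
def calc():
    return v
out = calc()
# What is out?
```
45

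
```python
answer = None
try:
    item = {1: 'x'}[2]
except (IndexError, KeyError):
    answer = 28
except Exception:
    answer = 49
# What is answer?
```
28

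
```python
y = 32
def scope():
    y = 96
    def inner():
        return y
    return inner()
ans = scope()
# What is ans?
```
96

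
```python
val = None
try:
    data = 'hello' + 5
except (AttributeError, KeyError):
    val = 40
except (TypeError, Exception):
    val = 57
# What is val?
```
57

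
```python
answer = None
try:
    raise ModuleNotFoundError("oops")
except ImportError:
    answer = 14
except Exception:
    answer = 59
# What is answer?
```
14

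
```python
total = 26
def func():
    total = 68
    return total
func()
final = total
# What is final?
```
26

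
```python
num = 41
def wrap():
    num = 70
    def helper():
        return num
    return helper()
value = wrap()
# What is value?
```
70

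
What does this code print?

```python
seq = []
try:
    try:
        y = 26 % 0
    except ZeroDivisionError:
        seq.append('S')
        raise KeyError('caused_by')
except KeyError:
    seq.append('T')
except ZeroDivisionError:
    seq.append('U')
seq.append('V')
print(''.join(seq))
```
STV

KeyError raised and caught, original ZeroDivisionError not re-raised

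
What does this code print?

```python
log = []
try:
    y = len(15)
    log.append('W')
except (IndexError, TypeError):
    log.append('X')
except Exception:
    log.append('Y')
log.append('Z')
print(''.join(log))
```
XZ

TypeError matches tuple containing it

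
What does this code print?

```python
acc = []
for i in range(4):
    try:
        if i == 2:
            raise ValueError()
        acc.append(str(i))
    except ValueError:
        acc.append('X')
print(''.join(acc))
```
01X3

Exception on i=2 caught, loop continues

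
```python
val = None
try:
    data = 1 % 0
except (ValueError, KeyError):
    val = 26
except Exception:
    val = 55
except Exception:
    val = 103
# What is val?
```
55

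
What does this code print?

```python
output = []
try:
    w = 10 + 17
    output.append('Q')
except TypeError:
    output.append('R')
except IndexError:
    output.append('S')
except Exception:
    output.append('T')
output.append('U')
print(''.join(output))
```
QU

No exception, try block completes normally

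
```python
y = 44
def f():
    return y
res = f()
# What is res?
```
44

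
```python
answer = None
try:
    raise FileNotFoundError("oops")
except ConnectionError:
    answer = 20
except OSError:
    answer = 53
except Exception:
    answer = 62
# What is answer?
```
53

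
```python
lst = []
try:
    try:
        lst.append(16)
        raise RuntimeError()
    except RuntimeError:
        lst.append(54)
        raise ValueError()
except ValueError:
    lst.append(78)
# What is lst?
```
[16, 54, 78]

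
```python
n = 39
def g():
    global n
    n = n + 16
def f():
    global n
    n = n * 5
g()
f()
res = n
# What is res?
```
275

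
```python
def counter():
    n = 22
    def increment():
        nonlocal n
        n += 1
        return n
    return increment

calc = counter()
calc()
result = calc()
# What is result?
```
24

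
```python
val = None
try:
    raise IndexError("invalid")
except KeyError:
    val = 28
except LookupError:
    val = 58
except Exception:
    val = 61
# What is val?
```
58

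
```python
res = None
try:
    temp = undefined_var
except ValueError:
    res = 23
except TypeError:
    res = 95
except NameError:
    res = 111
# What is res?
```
111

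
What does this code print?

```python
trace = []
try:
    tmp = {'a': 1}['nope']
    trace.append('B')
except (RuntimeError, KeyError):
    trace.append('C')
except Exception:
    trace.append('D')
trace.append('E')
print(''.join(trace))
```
CE

KeyError matches tuple containing it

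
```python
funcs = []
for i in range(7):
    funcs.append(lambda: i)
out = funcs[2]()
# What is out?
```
6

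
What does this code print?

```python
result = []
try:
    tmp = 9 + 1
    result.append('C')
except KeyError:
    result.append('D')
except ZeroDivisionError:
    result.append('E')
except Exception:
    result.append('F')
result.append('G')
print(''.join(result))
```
CG

No exception, try block completes normally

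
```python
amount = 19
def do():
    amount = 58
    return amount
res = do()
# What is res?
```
58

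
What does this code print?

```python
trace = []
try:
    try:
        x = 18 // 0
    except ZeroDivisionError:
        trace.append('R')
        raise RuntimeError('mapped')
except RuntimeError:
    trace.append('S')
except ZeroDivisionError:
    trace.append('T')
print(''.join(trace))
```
RS

New RuntimeError raised, caught by outer RuntimeError handler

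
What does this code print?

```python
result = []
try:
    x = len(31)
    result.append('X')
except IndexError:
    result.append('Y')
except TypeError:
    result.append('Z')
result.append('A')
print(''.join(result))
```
ZA

TypeError is caught by its specific handler, not IndexError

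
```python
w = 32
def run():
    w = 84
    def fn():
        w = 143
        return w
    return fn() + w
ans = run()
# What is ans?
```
227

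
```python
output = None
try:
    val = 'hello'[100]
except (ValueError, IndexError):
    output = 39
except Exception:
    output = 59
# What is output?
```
39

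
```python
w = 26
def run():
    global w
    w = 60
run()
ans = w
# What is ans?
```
60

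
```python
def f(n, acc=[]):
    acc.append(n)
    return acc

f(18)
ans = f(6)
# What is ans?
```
[18, 6]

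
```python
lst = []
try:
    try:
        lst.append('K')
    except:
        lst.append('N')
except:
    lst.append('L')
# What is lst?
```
['K']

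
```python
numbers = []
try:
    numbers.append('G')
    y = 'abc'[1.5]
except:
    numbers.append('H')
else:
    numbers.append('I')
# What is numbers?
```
['G', 'H']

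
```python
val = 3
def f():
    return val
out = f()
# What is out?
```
3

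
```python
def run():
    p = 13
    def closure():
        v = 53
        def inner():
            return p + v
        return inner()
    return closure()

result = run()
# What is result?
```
66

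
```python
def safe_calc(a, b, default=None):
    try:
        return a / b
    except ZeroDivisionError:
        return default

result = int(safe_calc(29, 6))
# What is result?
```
4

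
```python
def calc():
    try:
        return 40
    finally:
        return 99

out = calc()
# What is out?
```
99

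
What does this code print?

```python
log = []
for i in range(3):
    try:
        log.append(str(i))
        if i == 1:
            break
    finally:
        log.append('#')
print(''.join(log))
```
0#1#

finally runs even when breaking out of loop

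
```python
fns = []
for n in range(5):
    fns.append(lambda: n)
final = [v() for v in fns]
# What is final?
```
[4, 4, 4, 4, 4]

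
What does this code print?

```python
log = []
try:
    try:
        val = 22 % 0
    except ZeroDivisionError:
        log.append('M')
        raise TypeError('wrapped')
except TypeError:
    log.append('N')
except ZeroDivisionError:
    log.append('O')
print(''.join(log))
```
MN

New TypeError raised, caught by outer TypeError handler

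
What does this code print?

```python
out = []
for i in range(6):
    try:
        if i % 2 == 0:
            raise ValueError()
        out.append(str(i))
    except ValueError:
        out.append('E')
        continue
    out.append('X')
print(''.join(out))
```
E1XE3XE5X

continue in except skips rest of loop body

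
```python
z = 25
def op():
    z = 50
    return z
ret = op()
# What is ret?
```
50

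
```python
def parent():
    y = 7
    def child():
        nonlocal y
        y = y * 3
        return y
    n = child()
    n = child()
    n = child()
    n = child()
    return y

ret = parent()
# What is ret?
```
567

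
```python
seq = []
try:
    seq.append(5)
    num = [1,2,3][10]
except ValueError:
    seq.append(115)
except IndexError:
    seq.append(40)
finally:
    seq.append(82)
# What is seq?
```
[5, 40, 82]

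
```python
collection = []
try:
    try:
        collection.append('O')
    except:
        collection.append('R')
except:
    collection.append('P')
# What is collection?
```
['O']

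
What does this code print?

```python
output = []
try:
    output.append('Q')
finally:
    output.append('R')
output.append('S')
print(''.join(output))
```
QRS

try/finally without except, no exception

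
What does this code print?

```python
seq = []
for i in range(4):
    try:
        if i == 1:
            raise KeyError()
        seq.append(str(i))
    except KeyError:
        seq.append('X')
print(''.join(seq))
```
0X23

Exception on i=1 caught, loop continues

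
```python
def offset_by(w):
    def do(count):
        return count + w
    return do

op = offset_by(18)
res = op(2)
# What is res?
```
20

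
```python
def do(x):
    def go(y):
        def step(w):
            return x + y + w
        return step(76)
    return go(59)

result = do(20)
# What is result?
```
155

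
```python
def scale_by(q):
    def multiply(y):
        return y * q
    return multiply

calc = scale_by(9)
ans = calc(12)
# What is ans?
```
108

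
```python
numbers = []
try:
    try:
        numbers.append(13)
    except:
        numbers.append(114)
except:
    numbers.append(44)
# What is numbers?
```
[13]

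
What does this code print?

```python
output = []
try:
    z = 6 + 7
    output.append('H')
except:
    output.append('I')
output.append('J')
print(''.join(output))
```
HJ

No exception, try block completes normally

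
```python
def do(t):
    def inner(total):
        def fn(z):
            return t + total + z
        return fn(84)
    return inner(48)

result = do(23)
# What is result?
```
155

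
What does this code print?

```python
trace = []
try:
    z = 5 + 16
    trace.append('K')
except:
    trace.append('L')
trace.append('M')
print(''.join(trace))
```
KM

No exception, try block completes normally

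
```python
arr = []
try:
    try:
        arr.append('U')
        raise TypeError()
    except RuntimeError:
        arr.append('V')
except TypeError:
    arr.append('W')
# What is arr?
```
['U', 'W']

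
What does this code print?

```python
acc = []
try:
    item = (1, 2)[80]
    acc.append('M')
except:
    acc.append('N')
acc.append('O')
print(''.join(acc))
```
NO

Exception raised in try, caught by bare except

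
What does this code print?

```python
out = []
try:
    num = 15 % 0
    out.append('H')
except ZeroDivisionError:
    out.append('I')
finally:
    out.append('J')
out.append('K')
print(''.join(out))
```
IJK

finally always runs, even after exception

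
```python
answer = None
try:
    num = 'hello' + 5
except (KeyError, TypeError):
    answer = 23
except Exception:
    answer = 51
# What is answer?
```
23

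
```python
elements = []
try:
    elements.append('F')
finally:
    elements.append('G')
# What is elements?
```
['F', 'G']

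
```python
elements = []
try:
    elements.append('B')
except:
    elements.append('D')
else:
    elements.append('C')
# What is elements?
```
['B', 'C']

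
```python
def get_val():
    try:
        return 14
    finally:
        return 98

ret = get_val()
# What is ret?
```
98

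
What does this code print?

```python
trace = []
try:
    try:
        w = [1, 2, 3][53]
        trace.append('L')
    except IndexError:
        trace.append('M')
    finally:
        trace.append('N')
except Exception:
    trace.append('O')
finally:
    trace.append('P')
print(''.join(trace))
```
MNP

Both finally blocks run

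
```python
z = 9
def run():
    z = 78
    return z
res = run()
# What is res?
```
78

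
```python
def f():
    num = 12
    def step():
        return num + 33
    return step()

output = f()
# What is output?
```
45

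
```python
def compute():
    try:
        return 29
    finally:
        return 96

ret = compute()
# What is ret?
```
96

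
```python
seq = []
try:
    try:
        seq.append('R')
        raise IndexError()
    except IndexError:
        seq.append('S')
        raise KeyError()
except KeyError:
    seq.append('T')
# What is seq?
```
['R', 'S', 'T']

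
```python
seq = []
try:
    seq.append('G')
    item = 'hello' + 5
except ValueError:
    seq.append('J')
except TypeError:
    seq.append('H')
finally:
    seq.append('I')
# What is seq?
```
['G', 'H', 'I']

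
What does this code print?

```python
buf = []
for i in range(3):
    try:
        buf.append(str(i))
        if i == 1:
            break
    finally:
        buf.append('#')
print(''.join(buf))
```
0#1#

finally runs even when breaking out of loop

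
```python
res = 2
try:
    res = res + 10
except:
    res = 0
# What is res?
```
12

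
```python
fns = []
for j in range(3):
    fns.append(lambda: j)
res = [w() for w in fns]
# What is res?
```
[2, 2, 2]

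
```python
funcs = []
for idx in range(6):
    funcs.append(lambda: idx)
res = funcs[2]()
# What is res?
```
5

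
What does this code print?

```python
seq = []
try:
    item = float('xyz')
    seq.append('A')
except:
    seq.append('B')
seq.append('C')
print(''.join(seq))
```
BC

Exception raised in try, caught by bare except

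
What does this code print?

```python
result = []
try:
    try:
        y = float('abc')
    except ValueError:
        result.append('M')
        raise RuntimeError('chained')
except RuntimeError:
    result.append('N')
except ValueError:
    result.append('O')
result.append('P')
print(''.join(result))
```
MNP

RuntimeError raised and caught, original ValueError not re-raised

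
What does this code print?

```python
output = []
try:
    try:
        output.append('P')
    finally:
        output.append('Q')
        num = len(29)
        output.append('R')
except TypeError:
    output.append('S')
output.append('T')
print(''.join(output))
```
PQST

Exception in inner finally caught by outer except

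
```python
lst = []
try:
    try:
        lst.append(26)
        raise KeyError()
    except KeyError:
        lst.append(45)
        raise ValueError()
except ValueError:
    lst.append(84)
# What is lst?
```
[26, 45, 84]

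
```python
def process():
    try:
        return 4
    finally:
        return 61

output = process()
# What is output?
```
61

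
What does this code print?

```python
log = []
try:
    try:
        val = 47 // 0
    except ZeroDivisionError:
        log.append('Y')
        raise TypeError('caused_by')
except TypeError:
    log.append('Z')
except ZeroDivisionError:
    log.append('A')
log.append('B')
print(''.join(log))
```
YZB

TypeError raised and caught, original ZeroDivisionError not re-raised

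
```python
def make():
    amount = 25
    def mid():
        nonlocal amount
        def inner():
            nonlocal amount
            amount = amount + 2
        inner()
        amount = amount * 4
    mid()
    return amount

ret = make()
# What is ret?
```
108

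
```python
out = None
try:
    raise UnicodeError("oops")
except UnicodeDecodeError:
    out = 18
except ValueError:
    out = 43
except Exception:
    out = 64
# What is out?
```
43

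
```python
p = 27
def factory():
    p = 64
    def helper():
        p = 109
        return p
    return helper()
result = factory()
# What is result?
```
109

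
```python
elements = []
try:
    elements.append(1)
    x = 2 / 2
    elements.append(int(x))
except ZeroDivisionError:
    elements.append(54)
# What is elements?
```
[1, 1]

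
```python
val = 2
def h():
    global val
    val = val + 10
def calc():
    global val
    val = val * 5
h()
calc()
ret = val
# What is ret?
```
60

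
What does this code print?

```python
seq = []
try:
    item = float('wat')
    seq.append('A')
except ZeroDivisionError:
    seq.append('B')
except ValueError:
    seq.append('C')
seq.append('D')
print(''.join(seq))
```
CD

ValueError is caught by its specific handler, not ZeroDivisionError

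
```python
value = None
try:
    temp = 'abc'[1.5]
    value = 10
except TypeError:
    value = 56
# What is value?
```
56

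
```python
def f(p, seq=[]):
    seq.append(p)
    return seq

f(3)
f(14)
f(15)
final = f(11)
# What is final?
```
[3, 14, 15, 11]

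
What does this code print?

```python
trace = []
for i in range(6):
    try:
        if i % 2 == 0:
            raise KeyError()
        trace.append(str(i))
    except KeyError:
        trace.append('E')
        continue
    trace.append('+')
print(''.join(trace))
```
E1+E3+E5+

continue in except skips rest of loop body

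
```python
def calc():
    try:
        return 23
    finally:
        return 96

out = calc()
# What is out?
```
96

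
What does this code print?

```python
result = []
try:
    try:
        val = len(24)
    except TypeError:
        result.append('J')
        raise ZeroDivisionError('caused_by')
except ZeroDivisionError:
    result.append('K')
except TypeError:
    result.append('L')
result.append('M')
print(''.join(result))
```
JKM

ZeroDivisionError raised and caught, original TypeError not re-raised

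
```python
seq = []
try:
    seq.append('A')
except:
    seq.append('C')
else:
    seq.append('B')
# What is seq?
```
['A', 'B']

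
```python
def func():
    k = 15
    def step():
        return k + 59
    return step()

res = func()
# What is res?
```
74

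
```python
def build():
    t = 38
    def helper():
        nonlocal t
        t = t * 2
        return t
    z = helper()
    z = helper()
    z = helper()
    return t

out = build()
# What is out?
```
304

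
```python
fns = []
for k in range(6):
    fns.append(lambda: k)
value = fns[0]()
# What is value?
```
5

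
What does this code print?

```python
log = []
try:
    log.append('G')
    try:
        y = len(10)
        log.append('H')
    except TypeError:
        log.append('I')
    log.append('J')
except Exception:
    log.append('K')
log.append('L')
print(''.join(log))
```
GIJL

Inner exception caught by inner handler, outer continues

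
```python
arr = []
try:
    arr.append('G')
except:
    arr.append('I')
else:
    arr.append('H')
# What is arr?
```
['G', 'H']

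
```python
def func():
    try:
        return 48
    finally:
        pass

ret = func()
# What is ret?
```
48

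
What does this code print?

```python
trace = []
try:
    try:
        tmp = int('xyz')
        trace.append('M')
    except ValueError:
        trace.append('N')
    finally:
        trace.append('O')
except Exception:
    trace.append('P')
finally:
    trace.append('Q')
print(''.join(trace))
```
NOQ

Both finally blocks run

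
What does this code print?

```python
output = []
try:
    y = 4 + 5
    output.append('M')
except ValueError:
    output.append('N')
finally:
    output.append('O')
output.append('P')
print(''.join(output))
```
MOP

finally runs after normal execution too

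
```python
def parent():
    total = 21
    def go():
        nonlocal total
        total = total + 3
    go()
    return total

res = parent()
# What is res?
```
24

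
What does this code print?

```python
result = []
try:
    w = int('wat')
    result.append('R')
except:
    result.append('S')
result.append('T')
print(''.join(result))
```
ST

Exception raised in try, caught by bare except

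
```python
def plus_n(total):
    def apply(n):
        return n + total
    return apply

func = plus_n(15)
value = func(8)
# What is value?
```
23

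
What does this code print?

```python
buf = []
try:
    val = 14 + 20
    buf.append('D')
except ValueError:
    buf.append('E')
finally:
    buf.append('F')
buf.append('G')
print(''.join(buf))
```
DFG

finally runs after normal execution too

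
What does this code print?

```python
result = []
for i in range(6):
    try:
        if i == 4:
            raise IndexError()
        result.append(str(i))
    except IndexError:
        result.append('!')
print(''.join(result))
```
0123!5

Exception on i=4 caught, loop continues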